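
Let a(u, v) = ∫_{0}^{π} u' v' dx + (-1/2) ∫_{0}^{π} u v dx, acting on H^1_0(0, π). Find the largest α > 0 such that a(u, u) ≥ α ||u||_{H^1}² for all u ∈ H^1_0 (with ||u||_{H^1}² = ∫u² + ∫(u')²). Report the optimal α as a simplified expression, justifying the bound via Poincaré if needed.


α = 1/4

Coercivity of a(·,·) on H^1_0(0, π) means a(u, u) ≥ α ||u||_{H^1}² for every u ∈ H^1_0.
The interval has length L = π, and Poincaré/coercivity depend only on L. Here a(u, u) = ∫(u')² + (-1/2)·∫u².
Here c = -1/2 < 0 with |c| < (π/L)² = 1, so coercivity still holds. The condition a(u,u) ≥ α||u||_{H^1}² reads (1−α)∫(u')² ≥ (α−c)∫u². Any admissible α is ≤ 1 (rapidly oscillating u have ∫u²/∫(u')² → 0), and α = 1 would force 0 ≥ (1−c)∫u², impossible since c < 1; so 1−α > 0. By the sharp Poincaré inequality on H^1_0 of an interval of length L, ∫(u')² ≥ (π/L)²∫u² with equality for the first sine mode sin(π(x−x₀)/L) (x₀ the left endpoint), so the inequality holds for all u iff (1−α)(π/L)² ≥ α − c, i.e. α ≤ ((π/L)² + c)/((π/L)² + 1) = (1 + c(L/π)²)/(1 + (L/π)²). (Direct route, valid since c ≤ 0: Poincaré gives c∫u² ≥ c(L/π)²∫(u')², so a(u,u) ≥ (1 + c(L/π)²)∫(u')², while ||u||_{H^1}² ≤ (1 + (L/π)²)∫(u')²; dividing yields the same α.) With (π/L)² = 1 and c = -1/2, the largest admissible constant is α = ((π/L)² + c)/((π/L)² + 1).
Simplifying, α = 1/4.


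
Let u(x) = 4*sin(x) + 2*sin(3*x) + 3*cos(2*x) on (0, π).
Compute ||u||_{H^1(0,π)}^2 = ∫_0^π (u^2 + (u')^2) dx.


||u||_{H^1(0,π)}^2 = -8 + 117*π/2

u'(x) = -6*sin(2*x) + 4*cos(x) + 6*cos(3*x).
Expand u² and (u')² and integrate term by term on (0, π), using: for integers n ≥ 1, ∫_0^π sin²(nx) dx = ∫_0^π cos²(nx) dx = π/2; for n ≠ n', ∫_0^π sin(nx)sin(n'x) dx = ∫_0^π cos(nx)cos(n'x) dx = 0; and by product-to-sum, ∫_0^π sin(nx)cos(n'x) dx = ½∫_0^π [sin((n+n')x) + sin((n−n')x)] dx, which is 0 when n+n' is even and 2n/(n²−n'²) when n+n' is odd (it need not vanish on (0, π)).
  u² squared terms: (2)²·∫sin(3x)² dx = 4·π/2 = 2*π;  (3)²·∫cos(2x)² dx = 9·π/2 = 9*π/2;  (4)²·∫sin(x)² dx = 16·π/2 = 8*π.
  u² cross terms: 2·(2)·(3)·∫sin(3x)·cos(2x) dx = 12·(6/5) = 72/5;  2·(2)·(4)·∫sin(3x)·sin(x) dx = 16·(0) = 0;  2·(3)·(4)·∫cos(2x)·sin(x) dx = 24·(-2/3) = -16.
  So ∫_0^π u² dx = 2*π + 9*π/2 + 8*π + 72/5 + 0 − 16 = -8/5 + 29*π/2.
  (u')² squared terms: (-6)²·∫sin(2x)² dx = 36·π/2 = 18*π;  (4)²·∫cos(x)² dx = 16·π/2 = 8*π;  (6)²·∫cos(3x)² dx = 36·π/2 = 18*π.
  (u')² cross terms: 2·(-6)·(4)·∫sin(2x)·cos(x) dx = -48·(4/3) = -64;  2·(-6)·(6)·∫sin(2x)·cos(3x) dx = -72·(-4/5) = 288/5;  2·(4)·(6)·∫cos(x)·cos(3x) dx = 48·(0) = 0.
  So ∫_0^π (u')² dx = 18*π + 8*π + 18*π − 64 + 288/5 + 0 = -32/5 + 44*π.
||u||_{H^1}^2 = (-8/5 + 29*π/2) + (-32/5 + 44*π) = -8 + 117*π/2.


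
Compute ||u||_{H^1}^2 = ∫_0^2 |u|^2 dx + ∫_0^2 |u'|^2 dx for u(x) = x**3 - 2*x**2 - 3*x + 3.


||u||_{H^1}^2 = 1088/35

The H^1 norm (squared) on an interval (0, L) is
  ||u||_{H^1}^2 = ∫_0^L u(x)^2 dx + ∫_0^L u'(x)^2 dx.
Compute u'(x) = 3*x**2 - 4*x - 3.
Then u(x)^2 = x**6 - 4*x**5 - 2*x**4 + 18*x**3 - 3*x**2 - 18*x + 9 and u'(x)^2 = 9*x**4 - 24*x**3 - 2*x**2 + 24*x + 9.
Integrate each monomial from 0 to 2 using ∫_0^2 c·x^n dx = c·2^(n+1)/(n+1):
  ∫_0^2 u(x)^2 dx = ∫_0^2 (x^6 - 4*x^5 - 2*x^4 + 18*x^3 - 3*x^2 - 18*x + 9) dx. Term by term:
    ∫_0^2 x^6 dx = 128/7;  ∫_0^2 -4*x^5 dx = -128/3;  ∫_0^2 -2*x^4 dx = -64/5;
    ∫_0^2 18*x^3 dx = 72;  ∫_0^2 -3*x^2 dx = -8;  ∫_0^2 -18*x dx = -36;
    ∫_0^2 9 dx = 18.
  Sum: 128/7 − 128/3 − 64/5 + 72 − 8 − 36 + 18 = 926/105.
  ∫_0^2 u'(x)^2 dx = ∫_0^2 (9*x^4 - 24*x^3 - 2*x^2 + 24*x + 9) dx. Term by term:
    ∫_0^2 9*x^4 dx = 288/5;  ∫_0^2 -24*x^3 dx = -96;  ∫_0^2 -2*x^2 dx = -16/3;
    ∫_0^2 24*x dx = 48;  ∫_0^2 9 dx = 18.
  Sum: 288/5 − 96 − 16/3 + 48 + 18 = 334/15.
Adding: ||u||_{H^1}^2 = 926/105 + 334/15 = 1088/35.


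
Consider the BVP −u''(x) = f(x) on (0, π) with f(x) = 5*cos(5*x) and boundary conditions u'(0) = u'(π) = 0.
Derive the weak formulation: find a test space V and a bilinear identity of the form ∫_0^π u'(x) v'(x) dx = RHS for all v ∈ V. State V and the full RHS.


V = H^1(0, π) (no boundary constraint on v; u is determined up to an additive constant); weak form: ∫_0^π u'v' dx = ∫_0^π (5*cos(5*x)) v dx for all v ∈ V.

Multiply both sides by a test function v and integrate from 0 to π:
  ∫_0^π −u''(x) v(x) dx = ∫_0^π f(x) v(x) dx.
Integrate the LHS by parts once:
  ∫_0^π −u'' v dx = −[u'(x) v(x)]_0^π + ∫_0^π u'(x) v'(x) dx.
Thus ∫_0^π u'(x) v'(x) dx = ∫_0^π f(x) v(x) dx + [u'(x) v(x)]_0^π.
Choose V so that boundary terms are either known or forced to vanish.
u has homogeneous Neumann: u'(0) = u'(π) = 0. So [u' v]_0^π = 0·v(π) − 0·v(0) = 0 for any v; take V = H^1(0, π).
Weak formulation: find u (satisfying any essential BC) such that ∫_0^π u'(x) v'(x) dx = ∫_0^π f v dx for all v ∈ V (homogeneous Neumann, so boundary terms vanish).
Substituting f(x) = 5*cos(5*x), the right-hand side is ∫_0^π (5*cos(5*x)) v dx.
Compatibility check (pure Neumann): taking v ≡ 1 ∈ V gives 0 = ∫_0^π f dx + (0) − (0), i.e. ∫_0^π f dx must equal u'(0) − u'(π) = 0. Indeed ∫_0^π (5*cos(5*x)) dx = 0, so the data are compatible. The solution is then unique only up to an additive constant (fix it e.g. by requiring ∫_0^π u dx = 0).


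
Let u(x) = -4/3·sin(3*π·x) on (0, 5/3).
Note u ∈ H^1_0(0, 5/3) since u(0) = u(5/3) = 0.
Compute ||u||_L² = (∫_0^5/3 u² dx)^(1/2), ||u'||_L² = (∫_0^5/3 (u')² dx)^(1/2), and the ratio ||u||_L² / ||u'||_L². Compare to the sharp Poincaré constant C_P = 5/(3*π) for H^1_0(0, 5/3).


||u||_L² / ||u'||_L² = 1/(3*π) < C_P = 5/(3*π).

u(x) = -4/3·sin(3*π·x), so u'(x) = -4*π*cos(3*π*x).
Writing u(x) = A·sin(kπx/L) with A = -4/3 and k = 5, use ∫_0^L sin²(kπx/L) dx = L/2 and ∫_0^L cos²(kπx/L) dx = L/2.
u² = 16/9·sin²(3*π·x) and (u')² = 16*π^2·cos²(3*π·x), and each of sin², cos² integrates to L/2 = 5/6 over (0, 5/3).
∫_0^5/3 u² dx = 40/27, so ||u||_L² = 2*sqrt(30)/9.
∫_0^5/3 (u')² dx = 40*π^2/3, so ||u'||_L² = 2*sqrt(30)*π/3.
Ratio ||u||_L² / ||u'||_L² = 1/(3*π).
Sharp Poincaré constant on H^1_0(0, 5/3) is C_P = L/π = 5/(3*π), achieved by sin(3*π/5·x).
This is the k = 5 harmonic; the ratio L/(kπ) is strictly less than C_P = L/π, consistent with the sharp inequality ||u||_L² ≤ C_P ||u'||_L².


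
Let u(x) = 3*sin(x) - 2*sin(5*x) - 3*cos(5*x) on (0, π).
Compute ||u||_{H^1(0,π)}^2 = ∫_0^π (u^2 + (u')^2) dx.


||u||_{H^1(0,π)}^2 = 178*π

u'(x) = 15*sin(5*x) + 3*cos(x) - 10*cos(5*x).
Expand u² and (u')² and integrate term by term on (0, π), using: for integers n ≥ 1, ∫_0^π sin²(nx) dx = ∫_0^π cos²(nx) dx = π/2; for n ≠ n', ∫_0^π sin(nx)sin(n'x) dx = ∫_0^π cos(nx)cos(n'x) dx = 0; and by product-to-sum, ∫_0^π sin(nx)cos(n'x) dx = ½∫_0^π [sin((n+n')x) + sin((n−n')x)] dx, which is 0 when n+n' is even and 2n/(n²−n'²) when n+n' is odd (it need not vanish on (0, π)).
  u² squared terms: (-3)²·∫cos(5x)² dx = 9·π/2 = 9*π/2;  (-2)²·∫sin(5x)² dx = 4·π/2 = 2*π;  (3)²·∫sin(x)² dx = 9·π/2 = 9*π/2.
  u² cross terms: 2·(-3)·(-2)·∫cos(5x)·sin(5x) dx = 12·(0) = 0;  2·(-3)·(3)·∫cos(5x)·sin(x) dx = -18·(0) = 0;  2·(-2)·(3)·∫sin(5x)·sin(x) dx = -12·(0) = 0.
  So ∫_0^π u² dx = 9*π/2 + 2*π + 9*π/2 + 0 + 0 + 0 = 11*π.
  (u')² squared terms: (-10)²·∫cos(5x)² dx = 100·π/2 = 50*π;  (3)²·∫cos(x)² dx = 9·π/2 = 9*π/2;  (15)²·∫sin(5x)² dx = 225·π/2 = 225*π/2.
  (u')² cross terms: 2·(-10)·(3)·∫cos(5x)·cos(x) dx = -60·(0) = 0;  2·(-10)·(15)·∫cos(5x)·sin(5x) dx = -300·(0) = 0;  2·(3)·(15)·∫cos(x)·sin(5x) dx = 90·(0) = 0.
  So ∫_0^π (u')² dx = 50*π + 9*π/2 + 225*π/2 + 0 + 0 + 0 = 167*π.
||u||_{H^1}^2 = (11*π) + (167*π) = 178*π.


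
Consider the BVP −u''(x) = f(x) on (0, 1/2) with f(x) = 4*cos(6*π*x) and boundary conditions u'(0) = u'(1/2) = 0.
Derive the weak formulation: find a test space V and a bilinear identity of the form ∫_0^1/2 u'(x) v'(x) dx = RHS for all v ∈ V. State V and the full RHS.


V = H^1(0, 1/2) (no boundary constraint on v; u is determined up to an additive constant); weak form: ∫_0^1/2 u'v' dx = ∫_0^1/2 (4*cos(6*π*x)) v dx for all v ∈ V.

Multiply both sides by a test function v and integrate from 0 to 1/2:
  ∫_0^1/2 −u''(x) v(x) dx = ∫_0^1/2 f(x) v(x) dx.
Integrate the LHS by parts once:
  ∫_0^1/2 −u'' v dx = −[u'(x) v(x)]_0^1/2 + ∫_0^1/2 u'(x) v'(x) dx.
Thus ∫_0^1/2 u'(x) v'(x) dx = ∫_0^1/2 f(x) v(x) dx + [u'(x) v(x)]_0^1/2.
Choose V so that boundary terms are either known or forced to vanish.
u has homogeneous Neumann: u'(0) = u'(1/2) = 0. So [u' v]_0^1/2 = 0·v(1/2) − 0·v(0) = 0 for any v; take V = H^1(0, 1/2).
Weak formulation: find u (satisfying any essential BC) such that ∫_0^1/2 u'(x) v'(x) dx = ∫_0^1/2 f v dx for all v ∈ V (homogeneous Neumann, so boundary terms vanish).
Substituting f(x) = 4*cos(6*π*x), the right-hand side is ∫_0^1/2 (4*cos(6*π*x)) v dx.
Compatibility check (pure Neumann): taking v ≡ 1 ∈ V gives 0 = ∫_0^1/2 f dx + (0) − (0), i.e. ∫_0^1/2 f dx must equal u'(0) − u'(1/2) = 0. Indeed ∫_0^1/2 (4*cos(6*π*x)) dx = 0, so the data are compatible. The solution is then unique only up to an additive constant (fix it e.g. by requiring ∫_0^1/2 u dx = 0).


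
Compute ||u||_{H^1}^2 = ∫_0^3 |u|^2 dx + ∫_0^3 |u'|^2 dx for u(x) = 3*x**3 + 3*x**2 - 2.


||u||_{H^1}^2 = 80814/7

The H^1 norm (squared) on an interval (0, L) is
  ||u||_{H^1}^2 = ∫_0^L u(x)^2 dx + ∫_0^L u'(x)^2 dx.
Compute u'(x) = 9*x**2 + 6*x.
Then u(x)^2 = 9*x**6 + 18*x**5 + 9*x**4 - 12*x**3 - 12*x**2 + 4 and u'(x)^2 = 81*x**4 + 108*x**3 + 36*x**2.
Integrate each monomial from 0 to 3 using ∫_0^3 c·x^n dx = c·3^(n+1)/(n+1):
  ∫_0^3 u(x)^2 dx = ∫_0^3 (9*x^6 + 18*x^5 + 9*x^4 - 12*x^3 - 12*x^2 + 4) dx. Term by term:
    ∫_0^3 9*x^6 dx = 19683/7;  ∫_0^3 18*x^5 dx = 2187;  ∫_0^3 9*x^4 dx = 2187/5;
    ∫_0^3 -12*x^3 dx = -243;  ∫_0^3 -12*x^2 dx = -108;  ∫_0^3 4 dx = 12.
  Sum: 19683/7 + 2187 + 2187/5 − 243 − 108 + 12 = 178404/35.
  ∫_0^3 u'(x)^2 dx = ∫_0^3 (81*x^4 + 108*x^3 + 36*x^2) dx. Term by term:
    ∫_0^3 81*x^4 dx = 19683/5;  ∫_0^3 108*x^3 dx = 2187;  ∫_0^3 36*x^2 dx = 324.
  Sum: 19683/5 + 2187 + 324 = 32238/5.
Adding: ||u||_{H^1}^2 = 178404/35 + 32238/5 = 80814/7.


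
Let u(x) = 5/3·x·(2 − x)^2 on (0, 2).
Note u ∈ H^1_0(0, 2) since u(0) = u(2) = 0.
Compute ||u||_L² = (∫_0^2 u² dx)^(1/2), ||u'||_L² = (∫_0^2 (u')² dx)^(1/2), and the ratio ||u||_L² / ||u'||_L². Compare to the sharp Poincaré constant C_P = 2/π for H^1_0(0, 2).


||u||_L² / ||u'||_L² = sqrt(14)/7 < C_P = 2/π.

u(x) = 5/3·x·(2 − x)^2, so u'(x) = 5*x^2 - 40*x/3 + 20/3.
u(x) = 5/3·x·(2 − x)^2 vanishes at x = 0 and x = 2, so u ∈ H^1_0(0, 2). Differentiate via the product rule and integrate the resulting polynomials term by term.
  ∫_0^2 u² dx = ∫_0^2 (25*x^6/9 - 200*x^5/9 + 200*x^4/3 - 800*x^3/9 + 400*x^2/9) dx. Term by term:
    ∫_0^2 25*x^6/9 dx = 3200/63;  ∫_0^2 -200*x^5/9 dx = -6400/27;  ∫_0^2 200*x^4/3 dx = 1280/3;
    ∫_0^2 -800*x^3/9 dx = -3200/9;  ∫_0^2 400*x^2/9 dx = 3200/27.
  Sum: 3200/63 − 6400/27 + 1280/3 − 3200/9 + 3200/27 = 640/189.
  ∫_0^2 (u')² dx = ∫_0^2 (25*x^4 - 400*x^3/3 + 2200*x^2/9 - 1600*x/9 + 400/9) dx. Term by term:
    ∫_0^2 25*x^4 dx = 160;  ∫_0^2 -400*x^3/3 dx = -1600/3;  ∫_0^2 2200*x^2/9 dx = 17600/27;
    ∫_0^2 -1600*x/9 dx = -3200/9;  ∫_0^2 400/9 dx = 800/9.
  Sum: 160 − 1600/3 + 17600/27 − 3200/9 + 800/9 = 320/27.
∫_0^2 u² dx = 640/189, so ||u||_L² = 8*sqrt(210)/63.
∫_0^2 (u')² dx = 320/27, so ||u'||_L² = 8*sqrt(15)/9.
Ratio ||u||_L² / ||u'||_L² = sqrt(14)/7.
Sharp Poincaré constant on H^1_0(0, 2) is C_P = L/π = 2/π, achieved by sin(π/2·x).
A polynomial bump cannot attain the sharp Poincaré constant (only the first sine eigenfunction does), so the ratio is strictly less than C_P, consistent with ||u||_L² ≤ C_P ||u'||_L².


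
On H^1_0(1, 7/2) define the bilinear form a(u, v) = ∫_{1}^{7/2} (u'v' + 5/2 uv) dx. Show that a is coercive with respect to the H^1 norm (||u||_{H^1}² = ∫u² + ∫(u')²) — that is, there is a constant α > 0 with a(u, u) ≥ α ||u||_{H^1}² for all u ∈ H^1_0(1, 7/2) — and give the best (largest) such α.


α = 1

Coercivity of a(·,·) on H^1_0(1, 7/2) means a(u, u) ≥ α ||u||_{H^1}² for every u ∈ H^1_0.
The interval has length L = 5/2, and Poincaré/coercivity depend only on L. Here a(u, u) = ∫(u')² + (5/2)·∫u².
Here c = 5/2 ≥ 1, so a(u,u) = ∫(u')² + c∫u² ≥ ∫(u')² + ∫u² = ||u||_{H^1}², i.e. α = 1 works. No larger α is possible: a(u,u) ≥ α||u||_{H^1}² means (1−α)∫(u')² ≥ (α−c)∫u², and for the modes u_n = sin(nπ(x−x₀)/L) (x₀ the left endpoint) one has ∫u_n²/∫(u_n')² = (L/(nπ))² → 0, so a(u_n,u_n)/||u_n||_{H^1}² → 1. Hence the optimal constant is α = 1.
Therefore α = 1.


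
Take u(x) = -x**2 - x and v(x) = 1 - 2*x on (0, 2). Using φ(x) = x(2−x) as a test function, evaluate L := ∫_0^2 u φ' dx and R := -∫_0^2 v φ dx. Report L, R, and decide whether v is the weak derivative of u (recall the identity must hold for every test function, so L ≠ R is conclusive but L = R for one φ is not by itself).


LHS = 4, RHS = 4/3. No, v is not the weak derivative of u.

u(x) = -x**2 - x, classical derivative u'(x) = -2*x - 1.
φ(x) = x(2−x), so φ'(x) = 2 - 2*x.
Note φ(0) = φ(2) = 0, so the boundary term u·φ vanishes.
LHS = ∫_0^2 u(x) φ'(x) dx = ∫_0^2 (2*x^3 - 2*x) dx. Term by term:
  ∫_0^2 2*x^3 dx = 8;  ∫_0^2 -2*x dx = -4.
Sum: 8 − 4 = 4.
So LHS = 4.
∫_0^2 v(x) φ(x) dx = ∫_0^2 (2*x^3 - 5*x^2 + 2*x) dx. Term by term:
  ∫_0^2 2*x^3 dx = 8;  ∫_0^2 -5*x^2 dx = -40/3;  ∫_0^2 2*x dx = 4.
Sum: 8 − 40/3 + 4 = -4/3.
So RHS = -∫_0^2 v(x) φ(x) dx = 4/3.
LHS − RHS = 8/3 ≠ 0, so the identity fails.
(For a valid weak derivative the identity must hold for EVERY test function, in particular this one. The failure shows v is NOT the weak derivative of u.)
Correct weak derivative would be u'(x) = -2*x - 1.


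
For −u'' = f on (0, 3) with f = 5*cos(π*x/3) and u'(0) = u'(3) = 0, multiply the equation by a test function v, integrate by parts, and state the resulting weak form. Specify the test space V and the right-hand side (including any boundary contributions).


V = H^1(0, 3) (no boundary constraint on v; u is determined up to an additive constant); weak form: ∫_0^3 u'v' dx = ∫_0^3 (5*cos(π*x/3)) v dx for all v ∈ V.

Multiply both sides by a test function v and integrate from 0 to 3:
  ∫_0^3 −u''(x) v(x) dx = ∫_0^3 f(x) v(x) dx.
Integrate the LHS by parts once:
  ∫_0^3 −u'' v dx = −[u'(x) v(x)]_0^3 + ∫_0^3 u'(x) v'(x) dx.
Thus ∫_0^3 u'(x) v'(x) dx = ∫_0^3 f(x) v(x) dx + [u'(x) v(x)]_0^3.
Choose V so that boundary terms are either known or forced to vanish.
u has homogeneous Neumann: u'(0) = u'(3) = 0. So [u' v]_0^3 = 0·v(3) − 0·v(0) = 0 for any v; take V = H^1(0, 3).
Weak formulation: find u (satisfying any essential BC) such that ∫_0^3 u'(x) v'(x) dx = ∫_0^3 f v dx for all v ∈ V (homogeneous Neumann, so boundary terms vanish).
Substituting f(x) = 5*cos(π*x/3), the right-hand side is ∫_0^3 (5*cos(π*x/3)) v dx.
Compatibility check (pure Neumann): taking v ≡ 1 ∈ V gives 0 = ∫_0^3 f dx + (0) − (0), i.e. ∫_0^3 f dx must equal u'(0) − u'(3) = 0. Indeed ∫_0^3 (5*cos(π*x/3)) dx = 0, so the data are compatible. The solution is then unique only up to an additive constant (fix it e.g. by requiring ∫_0^3 u dx = 0).


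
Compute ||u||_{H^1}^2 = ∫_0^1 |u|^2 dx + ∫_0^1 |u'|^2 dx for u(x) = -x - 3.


||u||_{H^1}^2 = 40/3

The H^1 norm (squared) on an interval (0, L) is
  ||u||_{H^1}^2 = ∫_0^L u(x)^2 dx + ∫_0^L u'(x)^2 dx.
Compute u'(x) = -1.
Then u(x)^2 = x**2 + 6*x + 9 and u'(x)^2 = 1.
Integrate each monomial from 0 to 1 using ∫_0^1 c·x^n dx = c·1^(n+1)/(n+1):
  ∫_0^1 u(x)^2 dx = ∫_0^1 (x^2 + 6*x + 9) dx. Term by term:
    ∫_0^1 x^2 dx = 1/3;  ∫_0^1 6*x dx = 3;  ∫_0^1 9 dx = 9.
  Sum: 1/3 + 3 + 9 = 37/3.
  ∫_0^1 u'(x)^2 dx = ∫_0^1 (1) dx. Term by term:
    ∫_0^1 1 dx = 1.
Adding: ||u||_{H^1}^2 = 37/3 + 1 = 40/3.


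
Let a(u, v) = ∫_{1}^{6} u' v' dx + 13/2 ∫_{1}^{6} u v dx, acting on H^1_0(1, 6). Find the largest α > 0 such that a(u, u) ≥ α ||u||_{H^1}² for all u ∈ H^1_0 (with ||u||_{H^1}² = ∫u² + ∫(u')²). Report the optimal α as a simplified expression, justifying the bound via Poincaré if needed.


α = 1

Coercivity of a(·,·) on H^1_0(1, 6) means a(u, u) ≥ α ||u||_{H^1}² for every u ∈ H^1_0.
The interval has length L = 5, and Poincaré/coercivity depend only on L. Here a(u, u) = ∫(u')² + (13/2)·∫u².
Here c = 13/2 ≥ 1, so a(u,u) = ∫(u')² + c∫u² ≥ ∫(u')² + ∫u² = ||u||_{H^1}², i.e. α = 1 works. No larger α is possible: a(u,u) ≥ α||u||_{H^1}² means (1−α)∫(u')² ≥ (α−c)∫u², and for the modes u_n = sin(nπ(x−x₀)/L) (x₀ the left endpoint) one has ∫u_n²/∫(u_n')² = (L/(nπ))² → 0, so a(u_n,u_n)/||u_n||_{H^1}² → 1. Hence the optimal constant is α = 1.
Therefore α = 1.


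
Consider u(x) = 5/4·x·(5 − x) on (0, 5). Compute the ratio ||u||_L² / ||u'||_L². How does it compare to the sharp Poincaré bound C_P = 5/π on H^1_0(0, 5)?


||u||_L² / ||u'||_L² = sqrt(10)/2 < C_P = 5/π.

u(x) = 5/4·x·(5 − x), so u'(x) = 25/4 - 5*x/2.
u(x) = 5/4·x·(5 − x) vanishes at x = 0 and x = 5, so u ∈ H^1_0(0, 5). Differentiate via the product rule and integrate the resulting polynomials term by term.
  ∫_0^5 u² dx = ∫_0^5 (25*x^4/16 - 125*x^3/8 + 625*x^2/16) dx. Term by term:
    ∫_0^5 25*x^4/16 dx = 15625/16;  ∫_0^5 -125*x^3/8 dx = -78125/32;  ∫_0^5 625*x^2/16 dx = 78125/48.
  Sum: 15625/16 − 78125/32 + 78125/48 = 15625/96.
  ∫_0^5 (u')² dx = ∫_0^5 (25*x^2/4 - 125*x/4 + 625/16) dx. Term by term:
    ∫_0^5 25*x^2/4 dx = 3125/12;  ∫_0^5 -125*x/4 dx = -3125/8;  ∫_0^5 625/16 dx = 3125/16.
  Sum: 3125/12 − 3125/8 + 3125/16 = 3125/48.
∫_0^5 u² dx = 15625/96, so ||u||_L² = 125*sqrt(6)/24.
∫_0^5 (u')² dx = 3125/48, so ||u'||_L² = 25*sqrt(15)/12.
Ratio ||u||_L² / ||u'||_L² = sqrt(10)/2.
Sharp Poincaré constant on H^1_0(0, 5) is C_P = L/π = 5/π, achieved by sin(π/5·x).
A polynomial bump cannot attain the sharp Poincaré constant (only the first sine eigenfunction does), so the ratio is strictly less than C_P, consistent with ||u||_L² ≤ C_P ||u'||_L².


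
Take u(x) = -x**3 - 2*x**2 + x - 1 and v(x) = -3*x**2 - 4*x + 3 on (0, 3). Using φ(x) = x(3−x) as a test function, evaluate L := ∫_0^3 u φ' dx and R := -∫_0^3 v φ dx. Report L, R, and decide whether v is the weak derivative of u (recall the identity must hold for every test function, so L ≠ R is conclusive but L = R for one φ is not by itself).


LHS = 1179/20, RHS = 999/20. No, v is not the weak derivative of u.

u(x) = -x**3 - 2*x**2 + x - 1, classical derivative u'(x) = -3*x**2 - 4*x + 1.
φ(x) = x(3−x), so φ'(x) = 3 - 2*x.
Note φ(0) = φ(3) = 0, so the boundary term u·φ vanishes.
LHS = ∫_0^3 u(x) φ'(x) dx = ∫_0^3 (2*x^4 + x^3 - 8*x^2 + 5*x - 3) dx. Term by term:
  ∫_0^3 2*x^4 dx = 486/5;  ∫_0^3 x^3 dx = 81/4;  ∫_0^3 -8*x^2 dx = -72;
  ∫_0^3 5*x dx = 45/2;  ∫_0^3 -3 dx = -9.
Sum: 486/5 + 81/4 − 72 + 45/2 − 9 = 1179/20.
So LHS = 1179/20.
∫_0^3 v(x) φ(x) dx = ∫_0^3 (3*x^4 - 5*x^3 - 15*x^2 + 9*x) dx. Term by term:
  ∫_0^3 3*x^4 dx = 729/5;  ∫_0^3 -5*x^3 dx = -405/4;  ∫_0^3 -15*x^2 dx = -135;
  ∫_0^3 9*x dx = 81/2.
Sum: 729/5 − 405/4 − 135 + 81/2 = -999/20.
So RHS = -∫_0^3 v(x) φ(x) dx = 999/20.
LHS − RHS = 9 ≠ 0, so the identity fails.
(For a valid weak derivative the identity must hold for EVERY test function, in particular this one. The failure shows v is NOT the weak derivative of u.)
Correct weak derivative would be u'(x) = -3*x**2 - 4*x + 1.


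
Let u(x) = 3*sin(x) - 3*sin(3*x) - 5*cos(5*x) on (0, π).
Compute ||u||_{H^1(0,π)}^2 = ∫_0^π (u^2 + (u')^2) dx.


||u||_{H^1(0,π)}^2 = 379*π

u'(x) = 25*sin(5*x) + 3*cos(x) - 9*cos(3*x).
Expand u² and (u')² and integrate term by term on (0, π), using: for integers n ≥ 1, ∫_0^π sin²(nx) dx = ∫_0^π cos²(nx) dx = π/2; for n ≠ n', ∫_0^π sin(nx)sin(n'x) dx = ∫_0^π cos(nx)cos(n'x) dx = 0; and by product-to-sum, ∫_0^π sin(nx)cos(n'x) dx = ½∫_0^π [sin((n+n')x) + sin((n−n')x)] dx, which is 0 when n+n' is even and 2n/(n²−n'²) when n+n' is odd (it need not vanish on (0, π)).
  u² squared terms: (-5)²·∫cos(5x)² dx = 25·π/2 = 25*π/2;  (-3)²·∫sin(3x)² dx = 9·π/2 = 9*π/2;  (3)²·∫sin(x)² dx = 9·π/2 = 9*π/2.
  u² cross terms: 2·(-5)·(-3)·∫cos(5x)·sin(3x) dx = 30·(0) = 0;  2·(-5)·(3)·∫cos(5x)·sin(x) dx = -30·(0) = 0;  2·(-3)·(3)·∫sin(3x)·sin(x) dx = -18·(0) = 0.
  So ∫_0^π u² dx = 25*π/2 + 9*π/2 + 9*π/2 + 0 + 0 + 0 = 43*π/2.
  (u')² squared terms: (-9)²·∫cos(3x)² dx = 81·π/2 = 81*π/2;  (3)²·∫cos(x)² dx = 9·π/2 = 9*π/2;  (25)²·∫sin(5x)² dx = 625·π/2 = 625*π/2.
  (u')² cross terms: 2·(-9)·(3)·∫cos(3x)·cos(x) dx = -54·(0) = 0;  2·(-9)·(25)·∫cos(3x)·sin(5x) dx = -450·(0) = 0;  2·(3)·(25)·∫cos(x)·sin(5x) dx = 150·(0) = 0.
  So ∫_0^π (u')² dx = 81*π/2 + 9*π/2 + 625*π/2 + 0 + 0 + 0 = 715*π/2.
||u||_{H^1}^2 = (43*π/2) + (715*π/2) = 379*π.


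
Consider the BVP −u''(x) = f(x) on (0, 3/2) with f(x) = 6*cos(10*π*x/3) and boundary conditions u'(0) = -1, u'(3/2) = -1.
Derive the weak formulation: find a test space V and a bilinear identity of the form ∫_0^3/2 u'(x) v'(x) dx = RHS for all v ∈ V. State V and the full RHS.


V = H^1(0, 3/2) (v unrestricted at boundary; u is determined up to an additive constant); weak form: ∫_0^3/2 u'v' dx = ∫_0^3/2 (6*cos(10*π*x/3)) v dx − v(3/2) + v(0) for all v ∈ V.

Multiply both sides by a test function v and integrate from 0 to 3/2:
  ∫_0^3/2 −u''(x) v(x) dx = ∫_0^3/2 f(x) v(x) dx.
Integrate the LHS by parts once:
  ∫_0^3/2 −u'' v dx = −[u'(x) v(x)]_0^3/2 + ∫_0^3/2 u'(x) v'(x) dx.
Thus ∫_0^3/2 u'(x) v'(x) dx = ∫_0^3/2 f(x) v(x) dx + [u'(x) v(x)]_0^3/2.
Choose V so that boundary terms are either known or forced to vanish.
u has inhomogeneous Neumann u'(0) = -1, u'(3/2) = -1. [u' v]_0^3/2 = (-1)·v(3/2) − (-1)·v(0) = − v(3/2) + v(0). Take V = H^1(0, 3/2); boundary term becomes part of RHS.
Weak formulation: find u (satisfying any essential BC) such that ∫_0^3/2 u'(x) v'(x) dx = ∫_0^3/2 f v dx − v(3/2) + v(0) for all v ∈ V (Neumann data are natural BCs: they enter the RHS as boundary terms).
Substituting f(x) = 6*cos(10*π*x/3), the right-hand side is ∫_0^3/2 (6*cos(10*π*x/3)) v dx − v(3/2) + v(0).
Compatibility check (pure Neumann): taking v ≡ 1 ∈ V gives 0 = ∫_0^3/2 f dx + (-1) − (-1), i.e. ∫_0^3/2 f dx must equal u'(0) − u'(3/2) = 0. Indeed ∫_0^3/2 (6*cos(10*π*x/3)) dx = 0, so the data are compatible. The solution is then unique only up to an additive constant (fix it e.g. by requiring ∫_0^3/2 u dx = 0).


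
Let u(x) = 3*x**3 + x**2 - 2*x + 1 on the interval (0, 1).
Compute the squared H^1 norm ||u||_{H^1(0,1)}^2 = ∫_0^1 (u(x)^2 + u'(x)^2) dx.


||u||_{H^1}^2 = 677/42

The H^1 norm (squared) on an interval (0, L) is
  ||u||_{H^1}^2 = ∫_0^L u(x)^2 dx + ∫_0^L u'(x)^2 dx.
Compute u'(x) = 9*x**2 + 2*x - 2.
Then u(x)^2 = 9*x**6 + 6*x**5 - 11*x**4 + 2*x**3 + 6*x**2 - 4*x + 1 and u'(x)^2 = 81*x**4 + 36*x**3 - 32*x**2 - 8*x + 4.
Integrate each monomial from 0 to 1 using ∫_0^1 c·x^n dx = c·1^(n+1)/(n+1):
  ∫_0^1 u(x)^2 dx = ∫_0^1 (9*x^6 + 6*x^5 - 11*x^4 + 2*x^3 + 6*x^2 - 4*x + 1) dx. Term by term:
    ∫_0^1 9*x^6 dx = 9/7;  ∫_0^1 6*x^5 dx = 1;  ∫_0^1 -11*x^4 dx = -11/5;
    ∫_0^1 2*x^3 dx = 1/2;  ∫_0^1 6*x^2 dx = 2;  ∫_0^1 -4*x dx = -2;
    ∫_0^1 1 dx = 1.
  Sum: 9/7 + 1 − 11/5 + 1/2 + 2 − 2 + 1 = 111/70.
  ∫_0^1 u'(x)^2 dx = ∫_0^1 (81*x^4 + 36*x^3 - 32*x^2 - 8*x + 4) dx. Term by term:
    ∫_0^1 81*x^4 dx = 81/5;  ∫_0^1 36*x^3 dx = 9;  ∫_0^1 -32*x^2 dx = -32/3;
    ∫_0^1 -8*x dx = -4;  ∫_0^1 4 dx = 4.
  Sum: 81/5 + 9 − 32/3 − 4 + 4 = 218/15.
Adding: ||u||_{H^1}^2 = 111/70 + 218/15 = 677/42.


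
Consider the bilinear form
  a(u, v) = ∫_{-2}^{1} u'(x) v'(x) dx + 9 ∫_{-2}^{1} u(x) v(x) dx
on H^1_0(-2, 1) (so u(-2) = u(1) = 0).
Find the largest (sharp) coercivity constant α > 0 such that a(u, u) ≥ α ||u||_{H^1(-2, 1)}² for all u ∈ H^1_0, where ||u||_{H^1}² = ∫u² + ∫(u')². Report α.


α = 1

Coercivity of a(·,·) on H^1_0(-2, 1) means a(u, u) ≥ α ||u||_{H^1}² for every u ∈ H^1_0.
The interval has length L = 3, and Poincaré/coercivity depend only on L. Here a(u, u) = ∫(u')² + (9)·∫u².
Here c = 9 ≥ 1, so a(u,u) = ∫(u')² + c∫u² ≥ ∫(u')² + ∫u² = ||u||_{H^1}², i.e. α = 1 works. No larger α is possible: a(u,u) ≥ α||u||_{H^1}² means (1−α)∫(u')² ≥ (α−c)∫u², and for the modes u_n = sin(nπ(x−x₀)/L) (x₀ the left endpoint) one has ∫u_n²/∫(u_n')² = (L/(nπ))² → 0, so a(u_n,u_n)/||u_n||_{H^1}² → 1. Hence the optimal constant is α = 1.
Therefore α = 1.


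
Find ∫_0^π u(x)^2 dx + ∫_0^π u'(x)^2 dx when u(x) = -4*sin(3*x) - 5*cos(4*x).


||u||_{H^1(0,π)}^2 = -4080/7 + 585*π/2

u'(x) = 20*sin(4*x) - 12*cos(3*x).
Expand u² and (u')² and integrate term by term on (0, π), using: for integers n ≥ 1, ∫_0^π sin²(nx) dx = ∫_0^π cos²(nx) dx = π/2; for n ≠ n', ∫_0^π sin(nx)sin(n'x) dx = ∫_0^π cos(nx)cos(n'x) dx = 0; and by product-to-sum, ∫_0^π sin(nx)cos(n'x) dx = ½∫_0^π [sin((n+n')x) + sin((n−n')x)] dx, which is 0 when n+n' is even and 2n/(n²−n'²) when n+n' is odd (it need not vanish on (0, π)).
  u² squared terms: (-5)²·∫cos(4x)² dx = 25·π/2 = 25*π/2;  (-4)²·∫sin(3x)² dx = 16·π/2 = 8*π.
  u² cross terms: 2·(-5)·(-4)·∫cos(4x)·sin(3x) dx = 40·(-6/7) = -240/7.
  So ∫_0^π u² dx = 25*π/2 + 8*π − 240/7 = -240/7 + 41*π/2.
  (u')² squared terms: (-12)²·∫cos(3x)² dx = 144·π/2 = 72*π;  (20)²·∫sin(4x)² dx = 400·π/2 = 200*π.
  (u')² cross terms: 2·(-12)·(20)·∫cos(3x)·sin(4x) dx = -480·(8/7) = -3840/7.
  So ∫_0^π (u')² dx = 72*π + 200*π − 3840/7 = -3840/7 + 272*π.
||u||_{H^1}^2 = (-240/7 + 41*π/2) + (-3840/7 + 272*π) = -4080/7 + 585*π/2.


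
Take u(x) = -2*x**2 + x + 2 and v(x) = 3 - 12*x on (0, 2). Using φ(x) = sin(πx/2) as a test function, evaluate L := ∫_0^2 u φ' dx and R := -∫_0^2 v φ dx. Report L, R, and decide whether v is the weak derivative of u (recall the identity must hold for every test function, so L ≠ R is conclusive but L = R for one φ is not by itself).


LHS = 12/π, RHS = 36/π. No, v is not the weak derivative of u.

u(x) = -2*x**2 + x + 2, classical derivative u'(x) = 1 - 4*x.
φ(x) = sin(πx/2), so φ'(x) = π*cos(π*x/2)/2.
Note φ(0) = φ(2) = 0, so the boundary term u·φ vanishes.
LHS = ∫_0^2 u(x) φ'(x) dx = ∫_0^2 (-π*x^2*cos(π*x/2) + π*x*cos(π*x/2)/2 + π*cos(π*x/2)) dx. Term by term:
  ∫_0^2 π*cos(π*x/2) dx = 0;  ∫_0^2 π*x*cos(π*x/2)/2 dx = -4/π;  ∫_0^2 -π*x^2*cos(π*x/2) dx = 16/π.
Sum: 0 − 4/π + 16/π = 12/π.
So LHS = 12/π.
∫_0^2 v(x) φ(x) dx = ∫_0^2 (-12*x*sin(π*x/2) + 3*sin(π*x/2)) dx. Term by term:
  ∫_0^2 3*sin(π*x/2) dx = 12/π;  ∫_0^2 -12*x*sin(π*x/2) dx = -48/π.
Sum: 12/π − 48/π = -36/π.
So RHS = -∫_0^2 v(x) φ(x) dx = 36/π.
LHS − RHS = -24/π ≠ 0, so the identity fails.
(For a valid weak derivative the identity must hold for EVERY test function, in particular this one. The failure shows v is NOT the weak derivative of u.)
Correct weak derivative would be u'(x) = 1 - 4*x.


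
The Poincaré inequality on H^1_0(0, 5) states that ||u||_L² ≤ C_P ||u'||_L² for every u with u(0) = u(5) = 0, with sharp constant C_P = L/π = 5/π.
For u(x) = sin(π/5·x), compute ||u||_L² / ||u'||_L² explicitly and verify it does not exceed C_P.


||u||_L² / ||u'||_L² = 5/π = C_P.

u(x) = sin(π/5·x), so u'(x) = π*cos(π*x/5)/5.
Writing u(x) = A·sin(kπx/L) with A = 1 and k = 1, use ∫_0^L sin²(kπx/L) dx = L/2 and ∫_0^L cos²(kπx/L) dx = L/2.
u² = 1·sin²(π/5·x) and (u')² = π^2/25·cos²(π/5·x), and each of sin², cos² integrates to L/2 = 5/2 over (0, 5).
∫_0^5 u² dx = 5/2, so ||u||_L² = sqrt(10)/2.
∫_0^5 (u')² dx = π^2/10, so ||u'||_L² = sqrt(10)*π/10.
Ratio ||u||_L² / ||u'||_L² = 5/π.
Sharp Poincaré constant on H^1_0(0, 5) is C_P = L/π = 5/π, achieved by sin(π/5·x).
This is the k = 1 eigenfunction (up to amplitude), so the ratio equals the sharp Poincaré constant exactly.


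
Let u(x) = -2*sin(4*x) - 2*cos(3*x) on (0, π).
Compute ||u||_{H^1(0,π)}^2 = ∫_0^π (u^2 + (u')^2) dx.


||u||_{H^1(0,π)}^2 = 640/7 + 54*π

u'(x) = 6*sin(3*x) - 8*cos(4*x).
Expand u² and (u')² and integrate term by term on (0, π), using: for integers n ≥ 1, ∫_0^π sin²(nx) dx = ∫_0^π cos²(nx) dx = π/2; for n ≠ n', ∫_0^π sin(nx)sin(n'x) dx = ∫_0^π cos(nx)cos(n'x) dx = 0; and by product-to-sum, ∫_0^π sin(nx)cos(n'x) dx = ½∫_0^π [sin((n+n')x) + sin((n−n')x)] dx, which is 0 when n+n' is even and 2n/(n²−n'²) when n+n' is odd (it need not vanish on (0, π)).
  u² squared terms: (-2)²·∫cos(3x)² dx = 4·π/2 = 2*π;  (-2)²·∫sin(4x)² dx = 4·π/2 = 2*π.
  u² cross terms: 2·(-2)·(-2)·∫cos(3x)·sin(4x) dx = 8·(8/7) = 64/7.
  So ∫_0^π u² dx = 2*π + 2*π + 64/7 = 64/7 + 4*π.
  (u')² squared terms: (-8)²·∫cos(4x)² dx = 64·π/2 = 32*π;  (6)²·∫sin(3x)² dx = 36·π/2 = 18*π.
  (u')² cross terms: 2·(-8)·(6)·∫cos(4x)·sin(3x) dx = -96·(-6/7) = 576/7.
  So ∫_0^π (u')² dx = 32*π + 18*π + 576/7 = 576/7 + 50*π.
||u||_{H^1}^2 = (64/7 + 4*π) + (576/7 + 50*π) = 640/7 + 54*π.


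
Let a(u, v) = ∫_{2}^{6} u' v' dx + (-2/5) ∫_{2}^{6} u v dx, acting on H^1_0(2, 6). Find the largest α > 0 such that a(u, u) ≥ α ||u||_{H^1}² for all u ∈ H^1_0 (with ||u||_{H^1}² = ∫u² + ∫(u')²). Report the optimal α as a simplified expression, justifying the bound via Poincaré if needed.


α = (-32/5 + π^2)/(π^2 + 16)

Coercivity of a(·,·) on H^1_0(2, 6) means a(u, u) ≥ α ||u||_{H^1}² for every u ∈ H^1_0.
The interval has length L = 4, and Poincaré/coercivity depend only on L. Here a(u, u) = ∫(u')² + (-2/5)·∫u².
Here c = -2/5 < 0 with |c| < (π/L)² = π^2/16, so coercivity still holds. The condition a(u,u) ≥ α||u||_{H^1}² reads (1−α)∫(u')² ≥ (α−c)∫u². Any admissible α is ≤ 1 (rapidly oscillating u have ∫u²/∫(u')² → 0), and α = 1 would force 0 ≥ (1−c)∫u², impossible since c < 1; so 1−α > 0. By the sharp Poincaré inequality on H^1_0 of an interval of length L, ∫(u')² ≥ (π/L)²∫u² with equality for the first sine mode sin(π(x−x₀)/L) (x₀ the left endpoint), so the inequality holds for all u iff (1−α)(π/L)² ≥ α − c, i.e. α ≤ ((π/L)² + c)/((π/L)² + 1) = (1 + c(L/π)²)/(1 + (L/π)²). (Direct route, valid since c ≤ 0: Poincaré gives c∫u² ≥ c(L/π)²∫(u')², so a(u,u) ≥ (1 + c(L/π)²)∫(u')², while ||u||_{H^1}² ≤ (1 + (L/π)²)∫(u')²; dividing yields the same α.) With (π/L)² = π^2/16 and c = -2/5, the largest admissible constant is α = ((π/L)² + c)/((π/L)² + 1).
Simplifying, α = (-32/5 + π^2)/(π^2 + 16).


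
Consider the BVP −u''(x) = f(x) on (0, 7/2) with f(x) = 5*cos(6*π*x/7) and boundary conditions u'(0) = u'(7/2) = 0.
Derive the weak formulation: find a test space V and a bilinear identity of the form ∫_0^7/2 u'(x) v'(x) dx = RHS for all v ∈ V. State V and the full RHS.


V = H^1(0, 7/2) (no boundary constraint on v; u is determined up to an additive constant); weak form: ∫_0^7/2 u'v' dx = ∫_0^7/2 (5*cos(6*π*x/7)) v dx for all v ∈ V.

Multiply both sides by a test function v and integrate from 0 to 7/2:
  ∫_0^7/2 −u''(x) v(x) dx = ∫_0^7/2 f(x) v(x) dx.
Integrate the LHS by parts once:
  ∫_0^7/2 −u'' v dx = −[u'(x) v(x)]_0^7/2 + ∫_0^7/2 u'(x) v'(x) dx.
Thus ∫_0^7/2 u'(x) v'(x) dx = ∫_0^7/2 f(x) v(x) dx + [u'(x) v(x)]_0^7/2.
Choose V so that boundary terms are either known or forced to vanish.
u has homogeneous Neumann: u'(0) = u'(7/2) = 0. So [u' v]_0^7/2 = 0·v(7/2) − 0·v(0) = 0 for any v; take V = H^1(0, 7/2).
Weak formulation: find u (satisfying any essential BC) such that ∫_0^7/2 u'(x) v'(x) dx = ∫_0^7/2 f v dx for all v ∈ V (homogeneous Neumann, so boundary terms vanish).
Substituting f(x) = 5*cos(6*π*x/7), the right-hand side is ∫_0^7/2 (5*cos(6*π*x/7)) v dx.
Compatibility check (pure Neumann): taking v ≡ 1 ∈ V gives 0 = ∫_0^7/2 f dx + (0) − (0), i.e. ∫_0^7/2 f dx must equal u'(0) − u'(7/2) = 0. Indeed ∫_0^7/2 (5*cos(6*π*x/7)) dx = 0, so the data are compatible. The solution is then unique only up to an additive constant (fix it e.g. by requiring ∫_0^7/2 u dx = 0).


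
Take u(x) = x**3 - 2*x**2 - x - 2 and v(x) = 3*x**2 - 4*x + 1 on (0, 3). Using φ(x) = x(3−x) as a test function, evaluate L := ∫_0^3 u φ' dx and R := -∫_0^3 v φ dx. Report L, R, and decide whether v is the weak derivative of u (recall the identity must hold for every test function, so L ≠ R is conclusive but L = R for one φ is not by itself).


LHS = -99/20, RHS = -279/20. No, v is not the weak derivative of u.

u(x) = x**3 - 2*x**2 - x - 2, classical derivative u'(x) = 3*x**2 - 4*x - 1.
φ(x) = x(3−x), so φ'(x) = 3 - 2*x.
Note φ(0) = φ(3) = 0, so the boundary term u·φ vanishes.
LHS = ∫_0^3 u(x) φ'(x) dx = ∫_0^3 (-2*x^4 + 7*x^3 - 4*x^2 + x - 6) dx. Term by term:
  ∫_0^3 -2*x^4 dx = -486/5;  ∫_0^3 7*x^3 dx = 567/4;  ∫_0^3 -4*x^2 dx = -36;
  ∫_0^3 x dx = 9/2;  ∫_0^3 -6 dx = -18.
Sum: -486/5 + 567/4 − 36 + 9/2 − 18 = -99/20.
So LHS = -99/20.
∫_0^3 v(x) φ(x) dx = ∫_0^3 (-3*x^4 + 13*x^3 - 13*x^2 + 3*x) dx. Term by term:
  ∫_0^3 -3*x^4 dx = -729/5;  ∫_0^3 13*x^3 dx = 1053/4;  ∫_0^3 -13*x^2 dx = -117;
  ∫_0^3 3*x dx = 27/2.
Sum: -729/5 + 1053/4 − 117 + 27/2 = 279/20.
So RHS = -∫_0^3 v(x) φ(x) dx = -279/20.
LHS − RHS = 9 ≠ 0, so the identity fails.
(For a valid weak derivative the identity must hold for EVERY test function, in particular this one. The failure shows v is NOT the weak derivative of u.)
Correct weak derivative would be u'(x) = 3*x**2 - 4*x - 1.


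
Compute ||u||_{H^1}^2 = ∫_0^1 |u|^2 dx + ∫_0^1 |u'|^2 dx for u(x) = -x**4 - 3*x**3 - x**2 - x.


||u||_{H^1}^2 = 76883/1260

The H^1 norm (squared) on an interval (0, L) is
  ||u||_{H^1}^2 = ∫_0^L u(x)^2 dx + ∫_0^L u'(x)^2 dx.
Compute u'(x) = -4*x**3 - 9*x**2 - 2*x - 1.
Then u(x)^2 = x**8 + 6*x**7 + 11*x**6 + 8*x**5 + 7*x**4 + 2*x**3 + x**2 and u'(x)^2 = 16*x**6 + 72*x**5 + 97*x**4 + 44*x**3 + 22*x**2 + 4*x + 1.
Integrate each monomial from 0 to 1 using ∫_0^1 c·x^n dx = c·1^(n+1)/(n+1):
  ∫_0^1 u(x)^2 dx = ∫_0^1 (x^8 + 6*x^7 + 11*x^6 + 8*x^5 + 7*x^4 + 2*x^3 + x^2) dx. Term by term:
    ∫_0^1 x^8 dx = 1/9;  ∫_0^1 6*x^7 dx = 3/4;  ∫_0^1 11*x^6 dx = 11/7;
    ∫_0^1 8*x^5 dx = 4/3;  ∫_0^1 7*x^4 dx = 7/5;  ∫_0^1 2*x^3 dx = 1/2;
    ∫_0^1 x^2 dx = 1/3.
  Sum: 1/9 + 3/4 + 11/7 + 4/3 + 7/5 + 1/2 + 1/3 = 7559/1260.
  ∫_0^1 u'(x)^2 dx = ∫_0^1 (16*x^6 + 72*x^5 + 97*x^4 + 44*x^3 + 22*x^2 + 4*x + 1) dx. Term by term:
    ∫_0^1 16*x^6 dx = 16/7;  ∫_0^1 72*x^5 dx = 12;  ∫_0^1 97*x^4 dx = 97/5;
    ∫_0^1 44*x^3 dx = 11;  ∫_0^1 22*x^2 dx = 22/3;  ∫_0^1 4*x dx = 2;
    ∫_0^1 1 dx = 1.
  Sum: 16/7 + 12 + 97/5 + 11 + 22/3 + 2 + 1 = 5777/105.
Adding: ||u||_{H^1}^2 = 7559/1260 + 5777/105 = 76883/1260.


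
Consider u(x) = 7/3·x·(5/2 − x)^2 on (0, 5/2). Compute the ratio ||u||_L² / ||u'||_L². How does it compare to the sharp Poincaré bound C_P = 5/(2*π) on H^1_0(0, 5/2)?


||u||_L² / ||u'||_L² = 5*sqrt(14)/28 < C_P = 5/(2*π).

u(x) = 7/3·x·(5/2 − x)^2, so u'(x) = 7*x^2 - 70*x/3 + 175/12.
u(x) = 7/3·x·(5/2 − x)^2 vanishes at x = 0 and x = 5/2, so u ∈ H^1_0(0, 5/2). Differentiate via the product rule and integrate the resulting polynomials term by term.
  ∫_0^5/2 u² dx = ∫_0^5/2 (49*x^6/9 - 490*x^5/9 + 1225*x^4/6 - 6125*x^3/18 + 30625*x^2/144) dx. Term by term:
    ∫_0^5/2 49*x^6/9 dx = 546875/1152;  ∫_0^5/2 -490*x^5/9 dx = -3828125/1728;  ∫_0^5/2 1225*x^4/6 dx = 765625/192;
    ∫_0^5/2 -6125*x^3/18 dx = -3828125/1152;  ∫_0^5/2 30625*x^2/144 dx = 3828125/3456.
  Sum: 546875/1152 − 3828125/1728 + 765625/192 − 3828125/1152 + 3828125/3456 = 109375/3456.
  ∫_0^5/2 (u')² dx = ∫_0^5/2 (49*x^4 - 980*x^3/3 + 13475*x^2/18 - 6125*x/9 + 30625/144) dx. Term by term:
    ∫_0^5/2 49*x^4 dx = 30625/32;  ∫_0^5/2 -980*x^3/3 dx = -153125/48;  ∫_0^5/2 13475*x^2/18 dx = 1684375/432;
    ∫_0^5/2 -6125*x/9 dx = -153125/72;  ∫_0^5/2 30625/144 dx = 153125/288.
  Sum: 30625/32 − 153125/48 + 1684375/432 − 153125/72 + 153125/288 = 30625/432.
∫_0^5/2 u² dx = 109375/3456, so ||u||_L² = 125*sqrt(42)/144.
∫_0^5/2 (u')² dx = 30625/432, so ||u'||_L² = 175*sqrt(3)/36.
Ratio ||u||_L² / ||u'||_L² = 5*sqrt(14)/28.
Sharp Poincaré constant on H^1_0(0, 5/2) is C_P = L/π = 5/(2*π), achieved by sin(2*π/5·x).
A polynomial bump cannot attain the sharp Poincaré constant (only the first sine eigenfunction does), so the ratio is strictly less than C_P, consistent with ||u||_L² ≤ C_P ||u'||_L².


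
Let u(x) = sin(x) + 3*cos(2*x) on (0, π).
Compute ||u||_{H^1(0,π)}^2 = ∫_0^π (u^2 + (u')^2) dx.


||u||_{H^1(0,π)}^2 = -20 + 47*π/2

u'(x) = -6*sin(2*x) + cos(x).
Expand u² and (u')² and integrate term by term on (0, π), using: for integers n ≥ 1, ∫_0^π sin²(nx) dx = ∫_0^π cos²(nx) dx = π/2; for n ≠ n', ∫_0^π sin(nx)sin(n'x) dx = ∫_0^π cos(nx)cos(n'x) dx = 0; and by product-to-sum, ∫_0^π sin(nx)cos(n'x) dx = ½∫_0^π [sin((n+n')x) + sin((n−n')x)] dx, which is 0 when n+n' is even and 2n/(n²−n'²) when n+n' is odd (it need not vanish on (0, π)).
  u² squared terms: (3)²·∫cos(2x)² dx = 9·π/2 = 9*π/2;  (1)²·∫sin(x)² dx = 1·π/2 = π/2.
  u² cross terms: 2·(3)·(1)·∫cos(2x)·sin(x) dx = 6·(-2/3) = -4.
  So ∫_0^π u² dx = 9*π/2 + π/2 − 4 = -4 + 5*π.
  (u')² squared terms: (-6)²·∫sin(2x)² dx = 36·π/2 = 18*π;  (1)²·∫cos(x)² dx = 1·π/2 = π/2.
  (u')² cross terms: 2·(-6)·(1)·∫sin(2x)·cos(x) dx = -12·(4/3) = -16.
  So ∫_0^π (u')² dx = 18*π + π/2 − 16 = -16 + 37*π/2.
||u||_{H^1}^2 = (-4 + 5*π) + (-16 + 37*π/2) = -20 + 47*π/2.


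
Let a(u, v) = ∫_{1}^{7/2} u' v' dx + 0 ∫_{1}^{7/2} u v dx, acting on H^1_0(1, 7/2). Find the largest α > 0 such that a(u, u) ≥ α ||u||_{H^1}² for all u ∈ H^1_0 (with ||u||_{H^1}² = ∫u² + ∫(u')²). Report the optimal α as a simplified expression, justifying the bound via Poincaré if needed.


α = 4*π^2/(25 + 4*π^2)

Coercivity of a(·,·) on H^1_0(1, 7/2) means a(u, u) ≥ α ||u||_{H^1}² for every u ∈ H^1_0.
The interval has length L = 5/2, and Poincaré/coercivity depend only on L. Here a(u, u) = ∫(u')² + (0)·∫u².
Here c = 0, so a(u,u) = ∫(u')² alone. The condition a(u,u) ≥ α||u||_{H^1}² reads (1−α)∫(u')² ≥ (α−c)∫u². Any admissible α is ≤ 1 (rapidly oscillating u have ∫u²/∫(u')² → 0), and α = 1 would force 0 ≥ (1−c)∫u², impossible since c < 1; so 1−α > 0. By the sharp Poincaré inequality on H^1_0 of an interval of length L, ∫(u')² ≥ (π/L)²∫u² with equality for the first sine mode sin(π(x−x₀)/L) (x₀ the left endpoint), so the inequality holds for all u iff (1−α)(π/L)² ≥ α − c, i.e. α ≤ ((π/L)² + c)/((π/L)² + 1) = (1 + c(L/π)²)/(1 + (L/π)²). (Direct route, valid since c ≤ 0: Poincaré gives c∫u² ≥ c(L/π)²∫(u')², so a(u,u) ≥ (1 + c(L/π)²)∫(u')², while ||u||_{H^1}² ≤ (1 + (L/π)²)∫(u')²; dividing yields the same α.) With (π/L)² = 4*π^2/25 and c = 0, the largest admissible constant is α = ((π/L)² + c)/((π/L)² + 1).
Simplifying, α = 4*π^2/(25 + 4*π^2).
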